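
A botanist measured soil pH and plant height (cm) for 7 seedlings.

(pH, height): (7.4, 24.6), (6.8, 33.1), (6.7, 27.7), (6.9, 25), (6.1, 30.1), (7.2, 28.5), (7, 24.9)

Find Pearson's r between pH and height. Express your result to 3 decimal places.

-0.513

n = 7, Σx = 48.1, Σy = 193.9, Σx² = 331.55, Σy² = 5431.33, Σxy = 1328.32
nΣxy − ΣxΣy = 9298.24 − 9326.59 = -28.35
nΣx² − (Σx)² = 2320.85 − 2313.61 = 7.24; nΣy² − (Σy)² = 38019.31 − 37597.21 = 422.1
r = -28.35 / √(7.24 × 422.1) = -28.35 / 55.2811 ≈ -0.513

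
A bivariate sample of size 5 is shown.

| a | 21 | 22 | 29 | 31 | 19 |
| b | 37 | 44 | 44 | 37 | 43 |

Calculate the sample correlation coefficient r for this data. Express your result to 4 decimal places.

-0.2194

n = 5, Σa = 122, Σb = 205, Σa² = 3088, Σb² = 8459, Σab = 4985
nΣab − ΣaΣb = 24925 − 25010 = -85
nΣa² − (Σa)² = 15440 − 14884 = 556; nΣb² − (Σb)² = 42295 − 42025 = 270
r = -85 / √(556 × 270) = -85 / 387.4532 ≈ -0.2194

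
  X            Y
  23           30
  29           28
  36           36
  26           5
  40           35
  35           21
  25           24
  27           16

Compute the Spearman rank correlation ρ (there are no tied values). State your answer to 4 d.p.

0.4286

Rank X: 1, 5, 7, 3, 8, 6, 2, 4
Rank Y: 6, 5, 8, 1, 7, 3, 4, 2
d = rank(X) − rank(Y): -5, 0, -1, 2, 1, 3, -2, 2; Σd² = 48
ρ = 1 − 6Σd² / [n(n²−1)] = 1 − 6×48 / (8×63) = 1 − 288/504 ≈ 0.4286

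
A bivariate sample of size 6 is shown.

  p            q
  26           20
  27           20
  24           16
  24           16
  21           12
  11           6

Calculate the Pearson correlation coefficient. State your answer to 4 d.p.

n = 6, Σp = 133, Σq = 90, Σp² = 3119, Σq² = 1492, Σpq = 2146
nΣpq − ΣpΣq = 12876 − 11970 = 906
nΣp² − (Σp)² = 18714 − 17689 = 1025; nΣq² − (Σq)² = 8952 − 8100 = 852
r = 906 / √(1025 × 852) = 906 / 934.5052 ≈ 0.9695

0.9695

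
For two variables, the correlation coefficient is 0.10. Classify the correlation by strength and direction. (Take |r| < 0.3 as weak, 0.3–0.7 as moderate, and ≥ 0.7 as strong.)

weak positive

r = 0.10 > 0 so the relationship is positive.
|r| = 0.10, which falls in the weak range.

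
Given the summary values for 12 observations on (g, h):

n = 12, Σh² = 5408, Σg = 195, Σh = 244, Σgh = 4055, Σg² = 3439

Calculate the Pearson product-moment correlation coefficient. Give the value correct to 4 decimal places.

r = (nΣgh − ΣgΣh) / √[(nΣg² − (Σg)²)(nΣh² − (Σh)²)]
Numerator: 12×4055 − 195×244 = 1080
Denominator: √[(41268 − 38025)(64896 − 59536)] = √[3243 × 5360] = 4169.2301
r = 1080 / 4169.2301 ≈ 0.2590

0.2590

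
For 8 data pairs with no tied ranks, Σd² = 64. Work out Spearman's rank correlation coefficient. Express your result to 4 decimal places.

ρ = 1 − 6Σd² / [n(n²−1)] = 1 − 6×64 / (8×63)
  = 1 − 384/504 = 1 − 0.76190 ≈ 0.2381

0.2381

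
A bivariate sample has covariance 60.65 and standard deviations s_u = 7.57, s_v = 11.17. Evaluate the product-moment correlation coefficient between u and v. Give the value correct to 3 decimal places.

0.717

r = Cov(u,v) / (s_u · s_v) = 60.65 / (7.57 × 11.17)
  = 60.65 / 84.5569 ≈ 0.717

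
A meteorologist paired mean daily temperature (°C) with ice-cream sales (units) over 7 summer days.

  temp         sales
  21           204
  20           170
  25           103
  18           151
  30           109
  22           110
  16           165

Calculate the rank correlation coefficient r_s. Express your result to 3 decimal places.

Rank temp: 4, 3, 6, 2, 7, 5, 1
Rank sales: 7, 6, 1, 4, 2, 3, 5
d = rank(temp) − rank(sales): -3, -3, 5, -2, 5, 2, -4; Σd² = 92
ρ = 1 − 6Σd² / [n(n²−1)] = 1 − 6×92 / (7×48) = 1 − 552/336 ≈ -0.643

-0.643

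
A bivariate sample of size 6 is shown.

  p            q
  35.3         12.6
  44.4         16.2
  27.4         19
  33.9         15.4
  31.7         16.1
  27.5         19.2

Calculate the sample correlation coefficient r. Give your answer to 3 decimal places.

n = 6, Σp = 200.2, Σq = 98.5, Σp² = 6878.56, Σq² = 1647.21, Σpq = 3245.09
nΣpq − ΣpΣq = 19470.54 − 19719.7 = -249.16
nΣp² − (Σp)² = 41271.36 − 40080.04 = 1191.32; nΣq² − (Σq)² = 9883.26 − 9702.25 = 181.01
r = -249.16 / √(1191.32 × 181.01) = -249.16 / 464.3714 ≈ -0.537

-0.537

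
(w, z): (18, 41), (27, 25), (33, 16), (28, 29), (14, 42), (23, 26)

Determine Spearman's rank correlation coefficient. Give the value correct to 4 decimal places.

-0.8286

Rank w: 2, 4, 6, 5, 1, 3
Rank z: 5, 2, 1, 4, 6, 3
d = rank(w) − rank(z): -3, 2, 5, 1, -5, 0; Σd² = 64
ρ = 1 − 6Σd² / [n(n²−1)] = 1 − 6×64 / (6×35) = 1 − 384/210 ≈ -0.8286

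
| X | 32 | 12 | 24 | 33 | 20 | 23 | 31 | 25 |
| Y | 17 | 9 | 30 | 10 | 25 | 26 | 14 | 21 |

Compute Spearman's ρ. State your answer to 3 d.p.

Rank X: 7, 1, 4, 8, 2, 3, 6, 5
Rank Y: 4, 1, 8, 2, 6, 7, 3, 5
d = rank(X) − rank(Y): 3, 0, -4, 6, -4, -4, 3, 0; Σd² = 102
ρ = 1 − 6Σd² / [n(n²−1)] = 1 − 6×102 / (8×63) = 1 − 612/504 ≈ -0.214

-0.214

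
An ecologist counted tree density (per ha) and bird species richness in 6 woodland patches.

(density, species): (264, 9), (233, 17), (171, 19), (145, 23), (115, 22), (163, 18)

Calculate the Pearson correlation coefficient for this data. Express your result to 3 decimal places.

-0.899

n = 6, Σx = 1091, Σy = 108, Σx² = 214045, Σy² = 2068, Σxy = 18385
nΣxy − ΣxΣy = 110310 − 117828 = -7518
nΣx² − (Σx)² = 1284270 − 1190281 = 93989; nΣy² − (Σy)² = 12408 − 11664 = 744
r = -7518 / √(93989 × 744) = -7518 / 8362.2853 ≈ -0.899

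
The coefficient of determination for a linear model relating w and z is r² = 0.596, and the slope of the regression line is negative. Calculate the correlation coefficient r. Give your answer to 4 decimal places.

-0.7720

|r| = √0.596 = 0.7720
The association is negative, so r = −0.7720.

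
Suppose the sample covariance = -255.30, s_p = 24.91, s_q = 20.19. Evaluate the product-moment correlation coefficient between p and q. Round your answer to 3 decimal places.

-0.508

r = Cov(p,q) / (s_p · s_q) = -255.30 / (24.91 × 20.19)
  = -255.30 / 502.9329 ≈ -0.508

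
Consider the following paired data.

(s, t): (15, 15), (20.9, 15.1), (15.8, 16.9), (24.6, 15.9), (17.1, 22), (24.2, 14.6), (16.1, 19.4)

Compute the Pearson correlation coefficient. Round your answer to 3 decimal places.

-0.451

n = 7, Σs = 133.7, Σt = 118.9, Σs² = 2653.87, Σt² = 2064.95, Σst = 2240.61
nΣst − ΣsΣt = 15684.27 − 15896.93 = -212.66
nΣs² − (Σs)² = 18577.09 − 17875.69 = 701.4; nΣt² − (Σt)² = 14454.65 − 14137.21 = 317.44
r = -212.66 / √(701.4 × 317.44) = -212.66 / 471.8606 ≈ -0.451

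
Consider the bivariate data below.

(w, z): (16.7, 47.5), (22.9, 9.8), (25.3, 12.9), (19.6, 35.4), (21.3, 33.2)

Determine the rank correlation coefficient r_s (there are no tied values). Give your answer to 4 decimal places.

Rank w: 1, 4, 5, 2, 3
Rank z: 5, 1, 2, 4, 3
d = rank(w) − rank(z): -4, 3, 3, -2, 0; Σd² = 38
ρ = 1 − 6Σd² / [n(n²−1)] = 1 − 6×38 / (5×24) = 1 − 228/120 ≈ -0.9000

-0.9000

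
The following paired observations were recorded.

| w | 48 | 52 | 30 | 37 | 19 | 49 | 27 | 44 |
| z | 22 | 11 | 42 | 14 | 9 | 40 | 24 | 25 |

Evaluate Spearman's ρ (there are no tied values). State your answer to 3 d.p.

Rank w: 6, 8, 3, 4, 1, 7, 2, 5
Rank z: 4, 2, 8, 3, 1, 7, 5, 6
d = rank(w) − rank(z): 2, 6, -5, 1, 0, 0, -3, -1; Σd² = 76
ρ = 1 − 6Σd² / [n(n²−1)] = 1 − 6×76 / (8×63) = 1 − 456/504 ≈ 0.095

0.095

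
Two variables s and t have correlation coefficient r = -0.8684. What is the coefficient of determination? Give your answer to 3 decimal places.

r² = (-0.8684)² = 0.754

0.754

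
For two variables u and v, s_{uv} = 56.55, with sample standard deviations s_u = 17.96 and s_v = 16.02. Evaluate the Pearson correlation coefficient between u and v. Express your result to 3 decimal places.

0.197

r = Cov(u,v) / (s_u · s_v) = 56.55 / (17.96 × 16.02)
  = 56.55 / 287.7192 ≈ 0.197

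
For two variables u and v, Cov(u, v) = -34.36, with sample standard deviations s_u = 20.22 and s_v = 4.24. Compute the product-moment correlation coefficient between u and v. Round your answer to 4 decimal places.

-0.4008

r = Cov(u,v) / (s_u · s_v) = -34.36 / (20.22 × 4.24)
  = -34.36 / 85.7328 ≈ -0.4008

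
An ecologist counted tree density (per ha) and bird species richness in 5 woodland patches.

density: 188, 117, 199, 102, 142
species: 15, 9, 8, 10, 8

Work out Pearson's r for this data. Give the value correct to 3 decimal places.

n = 5, Σx = 748, Σy = 50, Σx² = 119202, Σy² = 534, Σxy = 7621
nΣxy − ΣxΣy = 38105 − 37400 = 705
nΣx² − (Σx)² = 596010 − 559504 = 36506; nΣy² − (Σy)² = 2670 − 2500 = 170
r = 705 / √(36506 × 170) = 705 / 2491.1885 ≈ 0.283

0.283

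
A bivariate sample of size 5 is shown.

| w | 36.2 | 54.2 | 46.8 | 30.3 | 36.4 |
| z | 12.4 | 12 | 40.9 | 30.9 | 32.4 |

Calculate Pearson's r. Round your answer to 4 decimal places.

-0.2331

n = 5, Σw = 203.9, Σz = 128.6, Σw² = 8681.37, Σz² = 3975.14, Σwz = 5129.03
nΣwz − ΣwΣz = 25645.15 − 26221.54 = -576.39
nΣw² − (Σw)² = 43406.85 − 41575.21 = 1831.64; nΣz² − (Σz)² = 19875.7 − 16537.96 = 3337.74
r = -576.39 / √(1831.64 × 3337.74) = -576.39 / 2472.5570 ≈ -0.2331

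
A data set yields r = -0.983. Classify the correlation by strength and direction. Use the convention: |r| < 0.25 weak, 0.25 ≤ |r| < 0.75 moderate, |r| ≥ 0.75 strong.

strong negative

r = -0.983 < 0 so the relationship is negative.
|r| = 0.983, which falls in the strong range.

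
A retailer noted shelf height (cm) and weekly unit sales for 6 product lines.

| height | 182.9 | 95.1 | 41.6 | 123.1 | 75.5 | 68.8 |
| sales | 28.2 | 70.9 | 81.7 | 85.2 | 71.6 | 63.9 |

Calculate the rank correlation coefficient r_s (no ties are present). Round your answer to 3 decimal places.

-0.257

Rank height: 6, 4, 1, 5, 3, 2
Rank sales: 1, 3, 5, 6, 4, 2
d = rank(height) − rank(sales): 5, 1, -4, -1, -1, 0; Σd² = 44
ρ = 1 − 6Σd² / [n(n²−1)] = 1 − 6×44 / (6×35) = 1 − 264/210 ≈ -0.257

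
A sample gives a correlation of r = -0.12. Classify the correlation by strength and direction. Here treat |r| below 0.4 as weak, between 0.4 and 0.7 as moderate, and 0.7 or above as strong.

r = -0.12 < 0 so the relationship is negative.
|r| = 0.12, which falls in the weak range.

weak negative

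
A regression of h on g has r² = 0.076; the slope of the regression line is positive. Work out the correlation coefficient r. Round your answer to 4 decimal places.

|r| = √0.076 = 0.2757
The association is positive, so r = 0.2757.

0.2757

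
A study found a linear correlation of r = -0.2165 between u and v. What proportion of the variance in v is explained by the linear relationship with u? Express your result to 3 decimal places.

0.047

r² = (-0.2165)² = 0.047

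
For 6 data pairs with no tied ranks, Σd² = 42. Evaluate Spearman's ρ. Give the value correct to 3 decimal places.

-0.200

ρ = 1 − 6Σd² / [n(n²−1)] = 1 − 6×42 / (6×35)
  = 1 − 252/210 = 1 − 1.2000 ≈ -0.200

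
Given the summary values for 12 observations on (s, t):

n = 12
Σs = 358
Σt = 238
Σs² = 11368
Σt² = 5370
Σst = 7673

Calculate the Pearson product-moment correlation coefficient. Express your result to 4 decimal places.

0.8568

r = (nΣst − ΣsΣt) / √[(nΣs² − (Σs)²)(nΣt² − (Σt)²)]
Numerator: 12×7673 − 358×238 = 6872
Denominator: √[(136416 − 128164)(64440 − 56644)] = √[8252 × 7796] = 8020.7601
r = 6872 / 8020.7601 ≈ 0.8568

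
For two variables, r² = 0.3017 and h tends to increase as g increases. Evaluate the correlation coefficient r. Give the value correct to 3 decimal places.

|r| = √0.3017 = 0.549
The association is positive, so r = 0.549.

0.549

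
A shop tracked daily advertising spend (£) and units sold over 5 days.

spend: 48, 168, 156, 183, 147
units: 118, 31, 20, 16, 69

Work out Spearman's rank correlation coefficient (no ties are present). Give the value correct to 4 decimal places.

-0.9000

Rank spend: 1, 4, 3, 5, 2
Rank units: 5, 3, 2, 1, 4
d = rank(spend) − rank(units): -4, 1, 1, 4, -2; Σd² = 38
ρ = 1 − 6Σd² / [n(n²−1)] = 1 − 6×38 / (5×24) = 1 − 228/120 ≈ -0.9000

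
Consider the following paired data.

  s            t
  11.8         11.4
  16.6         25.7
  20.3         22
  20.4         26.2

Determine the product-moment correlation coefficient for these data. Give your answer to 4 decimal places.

0.8206

n = 4, Σs = 69.1, Σt = 85.3, Σs² = 1243.05, Σt² = 1960.89, Σst = 1542.22
nΣst − ΣsΣt = 6168.88 − 5894.23 = 274.65
nΣs² − (Σs)² = 4972.2 − 4774.81 = 197.39; nΣt² − (Σt)² = 7843.56 − 7276.09 = 567.47
r = 274.65 / √(197.39 × 567.47) = 274.65 / 334.6833 ≈ 0.8206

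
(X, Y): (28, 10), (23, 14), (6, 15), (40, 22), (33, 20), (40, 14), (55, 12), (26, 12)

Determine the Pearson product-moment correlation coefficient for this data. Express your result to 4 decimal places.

n = 8, ΣX = 251, ΣY = 119, ΣX² = 9339, ΣY² = 1889, ΣXY = 3764
nΣXY − ΣXΣY = 30112 − 29869 = 243
nΣX² − (ΣX)² = 74712 − 63001 = 11711; nΣY² − (ΣY)² = 15112 − 14161 = 951
r = 243 / √(11711 × 951) = 243 / 3337.2385 ≈ 0.0728

0.0728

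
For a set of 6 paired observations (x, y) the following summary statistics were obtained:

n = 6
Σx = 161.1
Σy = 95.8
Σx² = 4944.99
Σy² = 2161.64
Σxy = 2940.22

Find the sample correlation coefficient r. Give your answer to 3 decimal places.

0.588

r = (nΣxy − ΣxΣy) / √[(nΣx² − (Σx)²)(nΣy² − (Σy)²)]
Numerator: 6×2940.22 − 161.1×95.8 = 2207.94
Denominator: √[(29669.94 − 25953.21)(12969.84 − 9177.64)] = √[3716.73 × 3792.2] = 3754.2754
r = 2207.94 / 3754.2754 ≈ 0.588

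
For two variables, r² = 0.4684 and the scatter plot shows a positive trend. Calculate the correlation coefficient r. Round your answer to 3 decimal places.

0.684

|r| = √0.4684 = 0.684
The association is positive, so r = 0.684.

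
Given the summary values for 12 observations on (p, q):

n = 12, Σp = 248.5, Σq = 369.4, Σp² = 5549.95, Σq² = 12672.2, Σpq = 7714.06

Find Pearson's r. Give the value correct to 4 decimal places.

0.0888

r = (nΣpq − ΣpΣq) / √[(nΣp² − (Σp)²)(nΣq² − (Σq)²)]
Numerator: 12×7714.06 − 248.5×369.4 = 772.82
Denominator: √[(66599.4 − 61752.25)(152066.4 − 136456.36)] = √[4847.15 × 15610.04] = 8698.5174
r = 772.82 / 8698.5174 ≈ 0.0888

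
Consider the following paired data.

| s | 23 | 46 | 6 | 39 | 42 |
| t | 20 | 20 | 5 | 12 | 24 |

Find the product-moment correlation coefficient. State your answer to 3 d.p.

0.709

n = 5, Σs = 156, Σt = 81, Σs² = 5966, Σt² = 1545, Σst = 2886
nΣst − ΣsΣt = 14430 − 12636 = 1794
nΣs² − (Σs)² = 29830 − 24336 = 5494; nΣt² − (Σt)² = 7725 − 6561 = 1164
r = 1794 / √(5494 × 1164) = 1794 / 2528.8369 ≈ 0.709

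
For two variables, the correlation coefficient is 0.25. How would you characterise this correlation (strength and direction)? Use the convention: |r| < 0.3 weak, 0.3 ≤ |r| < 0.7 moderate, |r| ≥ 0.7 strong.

r = 0.25 > 0 so the relationship is positive.
|r| = 0.25, which falls in the weak range.

weak positive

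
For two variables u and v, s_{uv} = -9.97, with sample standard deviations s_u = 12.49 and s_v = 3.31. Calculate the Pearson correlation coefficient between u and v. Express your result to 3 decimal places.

r = Cov(u,v) / (s_u · s_v) = -9.97 / (12.49 × 3.31)
  = -9.97 / 41.3419 ≈ -0.241

-0.241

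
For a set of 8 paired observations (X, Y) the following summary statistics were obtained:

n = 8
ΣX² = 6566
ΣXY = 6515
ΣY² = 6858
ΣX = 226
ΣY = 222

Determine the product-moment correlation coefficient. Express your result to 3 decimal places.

r = (nΣXY − ΣXΣY) / √[(nΣX² − (ΣX)²)(nΣY² − (ΣY)²)]
Numerator: 8×6515 − 226×222 = 1948
Denominator: √[(52528 − 51076)(54864 − 49284)] = √[1452 × 5580] = 2846.4293
r = 1948 / 2846.4293 ≈ 0.684

0.684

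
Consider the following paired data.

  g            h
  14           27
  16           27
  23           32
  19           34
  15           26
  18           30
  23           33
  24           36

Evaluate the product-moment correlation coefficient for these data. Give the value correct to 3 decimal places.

0.884

n = 8, Σg = 152, Σh = 245, Σg² = 2996, Σh² = 7599, Σgh = 4745
nΣgh − ΣgΣh = 37960 − 37240 = 720
nΣg² − (Σg)² = 23968 − 23104 = 864; nΣh² − (Σh)² = 60792 − 60025 = 767
r = 720 / √(864 × 767) = 720 / 814.0565 ≈ 0.884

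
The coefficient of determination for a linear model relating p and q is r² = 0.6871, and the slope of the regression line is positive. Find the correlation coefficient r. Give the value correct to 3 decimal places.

|r| = √0.6871 = 0.829
The association is positive, so r = 0.829.

0.829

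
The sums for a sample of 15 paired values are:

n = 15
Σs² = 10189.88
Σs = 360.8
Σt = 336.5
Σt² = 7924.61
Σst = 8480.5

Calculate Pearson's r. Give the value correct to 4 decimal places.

r = (nΣst − ΣsΣt) / √[(nΣs² − (Σs)²)(nΣt² − (Σt)²)]
Numerator: 15×8480.5 − 360.8×336.5 = 5798.3
Denominator: √[(152848.2 − 130176.64)(118869.15 − 113232.25)] = √[22671.56 × 5636.9] = 11304.7475
r = 5798.3 / 11304.7475 ≈ 0.5129

0.5129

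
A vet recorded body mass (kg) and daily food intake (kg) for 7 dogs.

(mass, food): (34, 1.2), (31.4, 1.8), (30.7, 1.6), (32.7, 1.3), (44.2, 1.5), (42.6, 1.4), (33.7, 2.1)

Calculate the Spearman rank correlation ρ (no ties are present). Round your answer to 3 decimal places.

Rank mass: 5, 2, 1, 3, 7, 6, 4
Rank food: 1, 6, 5, 2, 4, 3, 7
d = rank(mass) − rank(food): 4, -4, -4, 1, 3, 3, -3; Σd² = 76
ρ = 1 − 6Σd² / [n(n²−1)] = 1 − 6×76 / (7×48) = 1 − 456/336 ≈ -0.357

-0.357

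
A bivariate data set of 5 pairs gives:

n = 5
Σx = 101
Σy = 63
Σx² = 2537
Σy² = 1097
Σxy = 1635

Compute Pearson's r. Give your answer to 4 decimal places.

0.9338

r = (nΣxy − ΣxΣy) / √[(nΣx² − (Σx)²)(nΣy² − (Σy)²)]
Numerator: 5×1635 − 101×63 = 1812
Denominator: √[(12685 − 10201)(5485 − 3969)] = √[2484 × 1516] = 1940.5525
r = 1812 / 1940.5525 ≈ 0.9338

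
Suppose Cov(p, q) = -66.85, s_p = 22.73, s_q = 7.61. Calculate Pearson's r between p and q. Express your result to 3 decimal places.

-0.386

r = Cov(p,q) / (s_p · s_q) = -66.85 / (22.73 × 7.61)
  = -66.85 / 172.9753 ≈ -0.386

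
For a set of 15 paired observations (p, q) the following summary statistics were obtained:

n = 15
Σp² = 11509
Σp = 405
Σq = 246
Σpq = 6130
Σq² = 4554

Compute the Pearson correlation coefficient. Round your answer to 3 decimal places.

-0.938

r = (nΣpq − ΣpΣq) / √[(nΣp² − (Σp)²)(nΣq² − (Σq)²)]
Numerator: 15×6130 − 405×246 = -7680
Denominator: √[(172635 − 164025)(68310 − 60516)] = √[8610 × 7794] = 8191.8459
r = -7680 / 8191.8459 ≈ -0.938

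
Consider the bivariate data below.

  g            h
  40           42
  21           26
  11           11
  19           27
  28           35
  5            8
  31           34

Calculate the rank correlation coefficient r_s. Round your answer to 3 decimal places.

Rank g: 7, 4, 2, 3, 5, 1, 6
Rank h: 7, 3, 2, 4, 6, 1, 5
d = rank(g) − rank(h): 0, 1, 0, -1, -1, 0, 1; Σd² = 4
ρ = 1 − 6Σd² / [n(n²−1)] = 1 − 6×4 / (7×48) = 1 − 24/336 ≈ 0.929

0.929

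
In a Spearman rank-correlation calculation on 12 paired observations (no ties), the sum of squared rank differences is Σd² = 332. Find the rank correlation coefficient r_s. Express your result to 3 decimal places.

ρ = 1 − 6Σd² / [n(n²−1)] = 1 − 6×332 / (12×143)
  = 1 − 1992/1716 = 1 − 1.1608 ≈ -0.161

-0.161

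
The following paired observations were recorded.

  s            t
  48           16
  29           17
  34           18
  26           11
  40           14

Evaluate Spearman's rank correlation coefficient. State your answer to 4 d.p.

0.2000

Rank s: 5, 2, 3, 1, 4
Rank t: 3, 4, 5, 1, 2
d = rank(s) − rank(t): 2, -2, -2, 0, 2; Σd² = 16
ρ = 1 − 6Σd² / [n(n²−1)] = 1 − 6×16 / (5×24) = 1 − 96/120 ≈ 0.2000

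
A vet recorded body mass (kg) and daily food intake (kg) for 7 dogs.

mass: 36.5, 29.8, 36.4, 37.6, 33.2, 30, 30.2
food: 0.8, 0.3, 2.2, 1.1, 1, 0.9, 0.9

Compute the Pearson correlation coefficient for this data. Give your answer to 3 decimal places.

n = 7, Σx = 233.7, Σy = 7.2, Σx² = 7873.29, Σy² = 9.4, Σxy = 246.96
nΣxy − ΣxΣy = 1728.72 − 1682.64 = 46.08
nΣx² − (Σx)² = 55113.03 − 54615.69 = 497.34; nΣy² − (Σy)² = 65.8 − 51.84 = 13.96
r = 46.08 / √(497.34 × 13.96) = 46.08 / 83.3239 ≈ 0.553

0.553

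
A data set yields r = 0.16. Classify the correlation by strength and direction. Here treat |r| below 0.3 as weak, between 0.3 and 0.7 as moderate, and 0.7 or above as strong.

weak positive

r = 0.16 > 0 so the relationship is positive.
|r| = 0.16, which falls in the weak range.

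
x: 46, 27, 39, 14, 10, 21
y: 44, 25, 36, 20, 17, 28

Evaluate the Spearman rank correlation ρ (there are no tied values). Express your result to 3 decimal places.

Rank x: 6, 4, 5, 2, 1, 3
Rank y: 6, 3, 5, 2, 1, 4
d = rank(x) − rank(y): 0, 1, 0, 0, 0, -1; Σd² = 2
ρ = 1 − 6Σd² / [n(n²−1)] = 1 − 6×2 / (6×35) = 1 − 12/210 ≈ 0.943

0.943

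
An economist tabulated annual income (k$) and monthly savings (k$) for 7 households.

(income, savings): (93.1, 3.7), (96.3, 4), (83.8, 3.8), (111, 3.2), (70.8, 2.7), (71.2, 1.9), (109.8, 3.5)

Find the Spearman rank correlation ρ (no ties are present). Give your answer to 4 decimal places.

Rank income: 4, 5, 3, 7, 1, 2, 6
Rank savings: 5, 7, 6, 3, 2, 1, 4
d = rank(income) − rank(savings): -1, -2, -3, 4, -1, 1, 2; Σd² = 36
ρ = 1 − 6Σd² / [n(n²−1)] = 1 − 6×36 / (7×48) = 1 − 216/336 ≈ 0.3571

0.3571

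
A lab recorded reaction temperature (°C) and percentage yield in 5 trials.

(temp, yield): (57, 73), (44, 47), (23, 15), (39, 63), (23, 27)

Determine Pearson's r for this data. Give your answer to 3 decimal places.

0.913

n = 5, Σx = 186, Σy = 225, Σx² = 7764, Σy² = 12461, Σxy = 9652
nΣxy − ΣxΣy = 48260 − 41850 = 6410
nΣx² − (Σx)² = 38820 − 34596 = 4224; nΣy² − (Σy)² = 62305 − 50625 = 11680
r = 6410 / √(4224 × 11680) = 6410 / 7023.9818 ≈ 0.913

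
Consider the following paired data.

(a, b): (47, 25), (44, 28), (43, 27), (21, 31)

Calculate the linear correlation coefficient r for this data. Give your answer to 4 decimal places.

-0.9173

n = 4, Σa = 155, Σb = 111, Σa² = 6435, Σb² = 3099, Σab = 4219
nΣab − ΣaΣb = 16876 − 17205 = -329
nΣa² − (Σa)² = 25740 − 24025 = 1715; nΣb² − (Σb)² = 12396 − 12321 = 75
r = -329 / √(1715 × 75) = -329 / 358.6433 ≈ -0.9173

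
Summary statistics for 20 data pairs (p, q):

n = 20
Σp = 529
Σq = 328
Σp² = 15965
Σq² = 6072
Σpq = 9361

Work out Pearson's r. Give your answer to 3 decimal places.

r = (nΣpq − ΣpΣq) / √[(nΣp² − (Σp)²)(nΣq² − (Σq)²)]
Numerator: 20×9361 − 529×328 = 13708
Denominator: √[(319300 − 279841)(121440 − 107584)] = √[39459 × 13856] = 23382.5555
r = 13708 / 23382.5555 ≈ 0.586

0.586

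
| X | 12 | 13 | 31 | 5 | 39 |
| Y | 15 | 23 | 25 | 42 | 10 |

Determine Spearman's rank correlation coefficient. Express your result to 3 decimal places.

Rank X: 2, 3, 4, 1, 5
Rank Y: 2, 3, 4, 5, 1
d = rank(X) − rank(Y): 0, 0, 0, -4, 4; Σd² = 32
ρ = 1 − 6Σd² / [n(n²−1)] = 1 − 6×32 / (5×24) = 1 − 192/120 ≈ -0.600

-0.600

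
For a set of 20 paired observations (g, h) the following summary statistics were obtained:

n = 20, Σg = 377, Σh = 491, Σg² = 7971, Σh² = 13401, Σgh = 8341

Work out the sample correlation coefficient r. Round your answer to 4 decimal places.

-0.8473

r = (nΣgh − ΣgΣh) / √[(nΣg² − (Σg)²)(nΣh² − (Σh)²)]
Numerator: 20×8341 − 377×491 = -18287
Denominator: √[(159420 − 142129)(268020 − 241081)] = √[17291 × 26939] = 21582.4523
r = -18287 / 21582.4523 ≈ -0.8473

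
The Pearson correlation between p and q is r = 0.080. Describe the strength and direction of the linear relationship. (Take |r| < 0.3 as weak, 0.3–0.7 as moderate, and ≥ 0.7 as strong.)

weak positive

r = 0.080 > 0 so the relationship is positive.
|r| = 0.080, which falls in the weak range.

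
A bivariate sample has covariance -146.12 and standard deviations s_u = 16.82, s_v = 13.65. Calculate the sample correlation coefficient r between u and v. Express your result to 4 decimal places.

-0.6364

r = Cov(u,v) / (s_u · s_v) = -146.12 / (16.82 × 13.65)
  = -146.12 / 229.5930 ≈ -0.6364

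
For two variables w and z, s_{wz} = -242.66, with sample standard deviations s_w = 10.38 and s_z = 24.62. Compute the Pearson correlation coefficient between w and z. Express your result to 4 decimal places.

-0.9495

r = Cov(w,z) / (s_w · s_z) = -242.66 / (10.38 × 24.62)
  = -242.66 / 255.5556 ≈ -0.9495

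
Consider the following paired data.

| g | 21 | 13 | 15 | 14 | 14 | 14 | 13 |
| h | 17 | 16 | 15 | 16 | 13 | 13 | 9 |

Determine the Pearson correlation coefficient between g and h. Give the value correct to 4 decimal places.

n = 7, Σg = 104, Σh = 99, Σg² = 1592, Σh² = 1445, Σgh = 1495
nΣgh − ΣgΣh = 10465 − 10296 = 169
nΣg² − (Σg)² = 11144 − 10816 = 328; nΣh² − (Σh)² = 10115 − 9801 = 314
r = 169 / √(328 × 314) = 169 / 320.9237 ≈ 0.5266

0.5266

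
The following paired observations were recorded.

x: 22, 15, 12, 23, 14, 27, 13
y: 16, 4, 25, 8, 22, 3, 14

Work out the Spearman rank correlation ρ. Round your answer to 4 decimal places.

Rank x: 5, 4, 1, 6, 3, 7, 2
Rank y: 5, 2, 7, 3, 6, 1, 4
d = rank(x) − rank(y): 0, 2, -6, 3, -3, 6, -2; Σd² = 98
ρ = 1 − 6Σd² / [n(n²−1)] = 1 − 6×98 / (7×48) = 1 − 588/336 ≈ -0.7500

-0.7500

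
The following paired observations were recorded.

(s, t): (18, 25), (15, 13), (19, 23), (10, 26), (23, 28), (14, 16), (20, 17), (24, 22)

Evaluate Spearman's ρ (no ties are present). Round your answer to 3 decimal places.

Rank s: 4, 3, 5, 1, 7, 2, 6, 8
Rank t: 6, 1, 5, 7, 8, 2, 3, 4
d = rank(s) − rank(t): -2, 2, 0, -6, -1, 0, 3, 4; Σd² = 70
ρ = 1 − 6Σd² / [n(n²−1)] = 1 − 6×70 / (8×63) = 1 − 420/504 ≈ 0.167

0.167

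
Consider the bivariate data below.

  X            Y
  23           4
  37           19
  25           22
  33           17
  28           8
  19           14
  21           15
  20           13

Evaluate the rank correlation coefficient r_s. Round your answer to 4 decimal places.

Rank X: 4, 8, 5, 7, 6, 1, 3, 2
Rank Y: 1, 7, 8, 6, 2, 4, 5, 3
d = rank(X) − rank(Y): 3, 1, -3, 1, 4, -3, -2, -1; Σd² = 50
ρ = 1 − 6Σd² / [n(n²−1)] = 1 − 6×50 / (8×63) = 1 − 300/504 ≈ 0.4048

0.4048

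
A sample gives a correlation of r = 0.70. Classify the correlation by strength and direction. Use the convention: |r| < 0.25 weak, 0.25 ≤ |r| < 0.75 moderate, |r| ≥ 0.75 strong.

r = 0.70 > 0 so the relationship is positive.
|r| = 0.70, which falls in the moderate range.

moderate positive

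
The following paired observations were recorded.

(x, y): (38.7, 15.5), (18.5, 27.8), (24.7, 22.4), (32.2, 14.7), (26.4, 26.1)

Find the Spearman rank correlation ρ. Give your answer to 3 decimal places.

Rank x: 5, 1, 2, 4, 3
Rank y: 2, 5, 3, 1, 4
d = rank(x) − rank(y): 3, -4, -1, 3, -1; Σd² = 36
ρ = 1 − 6Σd² / [n(n²−1)] = 1 − 6×36 / (5×24) = 1 − 216/120 ≈ -0.800

-0.800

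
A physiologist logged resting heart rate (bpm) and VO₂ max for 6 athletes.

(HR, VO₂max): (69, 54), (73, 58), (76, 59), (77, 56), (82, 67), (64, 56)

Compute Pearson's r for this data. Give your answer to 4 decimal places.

0.7482

n = 6, Σx = 441, Σy = 350, Σx² = 32615, Σy² = 20522, Σxy = 25834
nΣxy − ΣxΣy = 155004 − 154350 = 654
nΣx² − (Σx)² = 195690 − 194481 = 1209; nΣy² − (Σy)² = 123132 − 122500 = 632
r = 654 / √(1209 × 632) = 654 / 874.1213 ≈ 0.7482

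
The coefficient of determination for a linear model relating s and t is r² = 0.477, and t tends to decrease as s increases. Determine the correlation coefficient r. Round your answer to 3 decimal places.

-0.691

|r| = √0.477 = 0.691
The association is negative, so r = −0.691.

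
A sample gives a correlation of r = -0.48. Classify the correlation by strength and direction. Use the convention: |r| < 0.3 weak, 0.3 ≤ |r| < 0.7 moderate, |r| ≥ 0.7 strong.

r = -0.48 < 0 so the relationship is negative.
|r| = 0.48, which falls in the moderate range.

moderate negative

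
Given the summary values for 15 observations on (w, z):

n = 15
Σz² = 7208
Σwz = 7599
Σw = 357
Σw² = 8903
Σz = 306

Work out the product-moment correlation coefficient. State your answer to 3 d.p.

r = (nΣwz − ΣwΣz) / √[(nΣw² − (Σw)²)(nΣz² − (Σz)²)]
Numerator: 15×7599 − 357×306 = 4743
Denominator: √[(133545 − 127449)(108120 − 93636)] = √[6096 × 14484] = 9396.5134
r = 4743 / 9396.5134 ≈ 0.505

0.505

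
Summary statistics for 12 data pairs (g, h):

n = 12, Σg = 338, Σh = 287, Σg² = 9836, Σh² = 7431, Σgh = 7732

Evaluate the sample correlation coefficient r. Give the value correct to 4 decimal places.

-0.8317

r = (nΣgh − ΣgΣh) / √[(nΣg² − (Σg)²)(nΣh² − (Σh)²)]
Numerator: 12×7732 − 338×287 = -4222
Denominator: √[(118032 − 114244)(89172 − 82369)] = √[3788 × 6803] = 5076.3928
r = -4222 / 5076.3928 ≈ -0.8317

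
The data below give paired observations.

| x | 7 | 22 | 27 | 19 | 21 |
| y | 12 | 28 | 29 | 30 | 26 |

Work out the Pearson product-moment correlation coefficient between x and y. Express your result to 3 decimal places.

0.903

n = 5, Σx = 96, Σy = 125, Σx² = 2064, Σy² = 3345, Σxy = 2599
nΣxy − ΣxΣy = 12995 − 12000 = 995
nΣx² − (Σx)² = 10320 − 9216 = 1104; nΣy² − (Σy)² = 16725 − 15625 = 1100
r = 995 / √(1104 × 1100) = 995 / 1101.9982 ≈ 0.903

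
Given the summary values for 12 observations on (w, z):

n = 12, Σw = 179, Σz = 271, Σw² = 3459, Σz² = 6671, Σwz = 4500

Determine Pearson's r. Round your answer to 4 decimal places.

r = (nΣwz − ΣwΣz) / √[(nΣw² − (Σw)²)(nΣz² − (Σz)²)]
Numerator: 12×4500 − 179×271 = 5491
Denominator: √[(41508 − 32041)(80052 − 73441)] = √[9467 × 6611] = 7911.1527
r = 5491 / 7911.1527 ≈ 0.6941

0.6941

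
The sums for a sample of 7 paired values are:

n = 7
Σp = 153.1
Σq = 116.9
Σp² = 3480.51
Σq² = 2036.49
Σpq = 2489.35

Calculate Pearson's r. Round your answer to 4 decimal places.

-0.6393

r = (nΣpq − ΣpΣq) / √[(nΣp² − (Σp)²)(nΣq² − (Σq)²)]
Numerator: 7×2489.35 − 153.1×116.9 = -471.94
Denominator: √[(24363.57 − 23439.61)(14255.43 − 13665.61)] = √[923.96 × 589.82] = 738.2209
r = -471.94 / 738.2209 ≈ -0.6393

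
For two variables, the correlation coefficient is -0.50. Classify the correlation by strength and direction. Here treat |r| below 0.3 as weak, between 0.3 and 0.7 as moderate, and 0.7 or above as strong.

r = -0.50 < 0 so the relationship is negative.
|r| = 0.50, which falls in the moderate range.

moderate negative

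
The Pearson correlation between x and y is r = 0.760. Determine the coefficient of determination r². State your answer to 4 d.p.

0.5776

r² = (0.760)² = 0.5776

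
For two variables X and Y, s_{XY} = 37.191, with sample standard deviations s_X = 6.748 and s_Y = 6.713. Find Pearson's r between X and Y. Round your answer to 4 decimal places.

r = Cov(X,Y) / (s_X · s_Y) = 37.191 / (6.748 × 6.713)
  = 37.191 / 45.2993 ≈ 0.8210

0.8210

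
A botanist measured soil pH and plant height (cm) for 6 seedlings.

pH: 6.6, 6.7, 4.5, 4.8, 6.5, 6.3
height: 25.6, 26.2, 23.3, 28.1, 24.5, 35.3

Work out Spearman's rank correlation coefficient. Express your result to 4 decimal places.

Rank pH: 5, 6, 1, 2, 4, 3
Rank height: 3, 4, 1, 5, 2, 6
d = rank(pH) − rank(height): 2, 2, 0, -3, 2, -3; Σd² = 30
ρ = 1 − 6Σd² / [n(n²−1)] = 1 − 6×30 / (6×35) = 1 − 180/210 ≈ 0.1429

0.1429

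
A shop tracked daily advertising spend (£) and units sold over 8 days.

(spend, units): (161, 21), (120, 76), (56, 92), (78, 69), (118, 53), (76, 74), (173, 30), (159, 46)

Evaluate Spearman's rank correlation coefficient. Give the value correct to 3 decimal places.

Rank spend: 7, 5, 1, 3, 4, 2, 8, 6
Rank units: 1, 7, 8, 5, 4, 6, 2, 3
d = rank(spend) − rank(units): 6, -2, -7, -2, 0, -4, 6, 3; Σd² = 154
ρ = 1 − 6Σd² / [n(n²−1)] = 1 − 6×154 / (8×63) = 1 − 924/504 ≈ -0.833

-0.833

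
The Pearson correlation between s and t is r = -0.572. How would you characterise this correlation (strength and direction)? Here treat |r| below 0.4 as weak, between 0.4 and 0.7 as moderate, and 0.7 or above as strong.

r = -0.572 < 0 so the relationship is negative.
|r| = 0.572, which falls in the moderate range.

moderate negative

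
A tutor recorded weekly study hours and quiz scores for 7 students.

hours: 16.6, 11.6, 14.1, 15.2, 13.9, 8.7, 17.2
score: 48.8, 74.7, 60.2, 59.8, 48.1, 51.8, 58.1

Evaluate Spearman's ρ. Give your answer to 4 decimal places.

Rank hours: 6, 2, 4, 5, 3, 1, 7
Rank score: 2, 7, 6, 5, 1, 3, 4
d = rank(hours) − rank(score): 4, -5, -2, 0, 2, -2, 3; Σd² = 62
ρ = 1 − 6Σd² / [n(n²−1)] = 1 − 6×62 / (7×48) = 1 − 372/336 ≈ -0.1071

-0.1071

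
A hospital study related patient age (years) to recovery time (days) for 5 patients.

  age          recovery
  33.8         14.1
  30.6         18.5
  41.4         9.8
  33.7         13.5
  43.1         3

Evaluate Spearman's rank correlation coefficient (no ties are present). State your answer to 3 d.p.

-0.900

Rank age: 3, 1, 4, 2, 5
Rank recovery: 4, 5, 2, 3, 1
d = rank(age) − rank(recovery): -1, -4, 2, -1, 4; Σd² = 38
ρ = 1 − 6Σd² / [n(n²−1)] = 1 − 6×38 / (5×24) = 1 − 228/120 ≈ -0.900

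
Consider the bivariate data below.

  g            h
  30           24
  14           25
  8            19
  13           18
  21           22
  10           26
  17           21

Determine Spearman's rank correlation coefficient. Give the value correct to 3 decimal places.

Rank g: 7, 4, 1, 3, 6, 2, 5
Rank h: 5, 6, 2, 1, 4, 7, 3
d = rank(g) − rank(h): 2, -2, -1, 2, 2, -5, 2; Σd² = 46
ρ = 1 − 6Σd² / [n(n²−1)] = 1 − 6×46 / (7×48) = 1 − 276/336 ≈ 0.179

0.179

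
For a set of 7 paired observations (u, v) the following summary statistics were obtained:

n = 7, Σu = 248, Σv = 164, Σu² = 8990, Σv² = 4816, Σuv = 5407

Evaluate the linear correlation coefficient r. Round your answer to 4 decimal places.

-0.9055

r = (nΣuv − ΣuΣv) / √[(nΣu² − (Σu)²)(nΣv² − (Σv)²)]
Numerator: 7×5407 − 248×164 = -2823
Denominator: √[(62930 − 61504)(33712 − 26896)] = √[1426 × 6816] = 3117.6299
r = -2823 / 3117.6299 ≈ -0.9055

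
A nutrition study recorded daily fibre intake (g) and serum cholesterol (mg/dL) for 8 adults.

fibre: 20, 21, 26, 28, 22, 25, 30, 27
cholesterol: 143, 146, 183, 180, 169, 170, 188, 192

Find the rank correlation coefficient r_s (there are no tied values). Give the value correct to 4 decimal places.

0.8810

Rank fibre: 1, 2, 5, 7, 3, 4, 8, 6
Rank cholesterol: 1, 2, 6, 5, 3, 4, 7, 8
d = rank(fibre) − rank(cholesterol): 0, 0, -1, 2, 0, 0, 1, -2; Σd² = 10
ρ = 1 − 6Σd² / [n(n²−1)] = 1 − 6×10 / (8×63) = 1 − 60/504 ≈ 0.8810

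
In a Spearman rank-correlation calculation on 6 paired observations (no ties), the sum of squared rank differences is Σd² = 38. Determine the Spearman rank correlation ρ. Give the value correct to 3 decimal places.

ρ = 1 − 6Σd² / [n(n²−1)] = 1 − 6×38 / (6×35)
  = 1 − 228/210 = 1 − 1.0857 ≈ -0.086

-0.086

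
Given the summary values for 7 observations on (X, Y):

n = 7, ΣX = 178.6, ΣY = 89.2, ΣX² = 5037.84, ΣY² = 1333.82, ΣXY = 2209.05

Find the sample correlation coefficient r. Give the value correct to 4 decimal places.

-0.2170

r = (nΣXY − ΣXΣY) / √[(nΣX² − (ΣX)²)(nΣY² − (ΣY)²)]
Numerator: 7×2209.05 − 178.6×89.2 = -467.77
Denominator: √[(35264.88 − 31897.96)(9336.74 − 7956.64)] = √[3366.92 × 1380.1] = 2155.6174
r = -467.77 / 2155.6174 ≈ -0.2170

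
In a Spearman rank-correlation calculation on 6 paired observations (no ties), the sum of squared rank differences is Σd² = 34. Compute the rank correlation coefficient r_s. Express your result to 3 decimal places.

0.029

ρ = 1 − 6Σd² / [n(n²−1)] = 1 − 6×34 / (6×35)
  = 1 − 204/210 = 1 − 0.9714 ≈ 0.029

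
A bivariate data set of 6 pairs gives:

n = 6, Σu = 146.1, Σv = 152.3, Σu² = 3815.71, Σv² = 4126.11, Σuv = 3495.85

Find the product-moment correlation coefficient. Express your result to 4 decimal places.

r = (nΣuv − ΣuΣv) / √[(nΣu² − (Σu)²)(nΣv² − (Σv)²)]
Numerator: 6×3495.85 − 146.1×152.3 = -1275.93
Denominator: √[(22894.26 − 21345.21)(24756.66 − 23195.29)] = √[1549.05 × 1561.37] = 1555.1978
r = -1275.93 / 1555.1978 ≈ -0.8204

-0.8204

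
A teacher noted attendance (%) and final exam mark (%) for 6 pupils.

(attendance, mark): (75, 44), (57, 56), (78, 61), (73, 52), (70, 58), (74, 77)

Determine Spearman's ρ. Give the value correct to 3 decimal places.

Rank attendance: 5, 1, 6, 3, 2, 4
Rank mark: 1, 3, 5, 2, 4, 6
d = rank(attendance) − rank(mark): 4, -2, 1, 1, -2, -2; Σd² = 30
ρ = 1 − 6Σd² / [n(n²−1)] = 1 − 6×30 / (6×35) = 1 − 180/210 ≈ 0.143

0.143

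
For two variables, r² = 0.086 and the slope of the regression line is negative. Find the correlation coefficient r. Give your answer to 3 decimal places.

|r| = √0.086 = 0.293
The association is negative, so r = −0.293.

-0.293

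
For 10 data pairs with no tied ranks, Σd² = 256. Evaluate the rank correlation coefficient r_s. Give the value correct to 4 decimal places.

-0.5515

ρ = 1 − 6Σd² / [n(n²−1)] = 1 − 6×256 / (10×99)
  = 1 − 1536/990 = 1 − 1.55152 ≈ -0.5515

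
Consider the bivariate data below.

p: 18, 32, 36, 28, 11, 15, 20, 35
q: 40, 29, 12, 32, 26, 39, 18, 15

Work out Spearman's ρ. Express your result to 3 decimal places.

Rank p: 3, 6, 8, 5, 1, 2, 4, 7
Rank q: 8, 5, 1, 6, 4, 7, 3, 2
d = rank(p) − rank(q): -5, 1, 7, -1, -3, -5, 1, 5; Σd² = 136
ρ = 1 − 6Σd² / [n(n²−1)] = 1 − 6×136 / (8×63) = 1 − 816/504 ≈ -0.619

-0.619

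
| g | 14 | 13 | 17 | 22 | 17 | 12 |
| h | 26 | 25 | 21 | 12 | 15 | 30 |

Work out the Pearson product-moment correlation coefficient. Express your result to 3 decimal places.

-0.933

n = 6, Σg = 95, Σh = 129, Σg² = 1571, Σh² = 3011, Σgh = 1925
nΣgh − ΣgΣh = 11550 − 12255 = -705
nΣg² − (Σg)² = 9426 − 9025 = 401; nΣh² − (Σh)² = 18066 − 16641 = 1425
r = -705 / √(401 × 1425) = -705 / 755.9266 ≈ -0.933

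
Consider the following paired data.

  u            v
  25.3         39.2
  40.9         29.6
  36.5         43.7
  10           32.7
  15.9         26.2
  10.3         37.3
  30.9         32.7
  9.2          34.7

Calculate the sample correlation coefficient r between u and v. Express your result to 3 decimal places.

0.156

n = 8, Σu = 179, Σv = 276.1, Σu² = 5143.5, Σv² = 9742.89, Σuv = 6254.89
nΣuv − ΣuΣv = 50039.12 − 49421.9 = 617.22
nΣu² − (Σu)² = 41148 − 32041 = 9107; nΣv² − (Σv)² = 77943.12 − 76231.21 = 1711.91
r = 617.22 / √(9107 × 1711.91) = 617.22 / 3948.4635 ≈ 0.156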